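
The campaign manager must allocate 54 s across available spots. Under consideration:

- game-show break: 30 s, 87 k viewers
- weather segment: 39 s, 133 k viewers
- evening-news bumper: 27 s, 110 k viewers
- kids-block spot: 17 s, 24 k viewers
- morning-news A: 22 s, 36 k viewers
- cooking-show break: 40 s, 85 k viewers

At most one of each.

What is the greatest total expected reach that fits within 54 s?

Taking evening-news bumper + morning-news A: 49 s used, 146 in expected reach.
The closest alternative, evening-news bumper + kids-block spot, reaches only 134.

146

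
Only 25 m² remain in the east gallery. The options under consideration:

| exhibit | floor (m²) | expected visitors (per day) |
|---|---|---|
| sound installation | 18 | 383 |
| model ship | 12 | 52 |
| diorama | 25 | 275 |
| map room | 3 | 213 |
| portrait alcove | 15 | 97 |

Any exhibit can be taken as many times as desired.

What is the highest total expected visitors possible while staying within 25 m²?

1704

Best packing: 8×map room — 24 m², 1704 total.
Every other selection either busts 25 m² or fails to beat 1704.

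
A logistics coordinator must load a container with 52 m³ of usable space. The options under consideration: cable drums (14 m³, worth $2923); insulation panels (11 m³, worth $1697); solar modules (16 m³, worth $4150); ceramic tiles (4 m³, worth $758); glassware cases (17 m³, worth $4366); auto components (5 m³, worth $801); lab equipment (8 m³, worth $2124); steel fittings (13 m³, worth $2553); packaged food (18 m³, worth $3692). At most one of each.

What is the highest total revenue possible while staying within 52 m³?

12337

By revenue per m³: lab equipment 265.50, solar modules 259.38, glassware cases 256.82, cable drums 208.79 lead.
Taking the top-ratio shipments first gives solar modules + ceramic tiles + glassware cases + auto components + lab equipment for 12199 (50 m³).
Replace ceramic tiles and auto components with insulation panels: the trade gains 138 net, giving 12337 at 52 m³.
The closest alternative, cable drums + solar modules + glassware cases + auto components, reaches only 12240.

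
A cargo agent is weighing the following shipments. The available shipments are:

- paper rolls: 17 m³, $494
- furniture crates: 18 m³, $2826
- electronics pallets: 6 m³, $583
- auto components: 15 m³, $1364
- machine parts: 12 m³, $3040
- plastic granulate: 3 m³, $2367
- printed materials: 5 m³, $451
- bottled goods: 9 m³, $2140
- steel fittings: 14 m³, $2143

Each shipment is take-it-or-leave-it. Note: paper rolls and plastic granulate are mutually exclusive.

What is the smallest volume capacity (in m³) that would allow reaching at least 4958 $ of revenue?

Minimise m³ subject to total revenue ≥ 4958.
machine parts + plastic granulate: 5407 revenue at 15 m³.
Below 15 m³ the best achievable stays under 4958.

15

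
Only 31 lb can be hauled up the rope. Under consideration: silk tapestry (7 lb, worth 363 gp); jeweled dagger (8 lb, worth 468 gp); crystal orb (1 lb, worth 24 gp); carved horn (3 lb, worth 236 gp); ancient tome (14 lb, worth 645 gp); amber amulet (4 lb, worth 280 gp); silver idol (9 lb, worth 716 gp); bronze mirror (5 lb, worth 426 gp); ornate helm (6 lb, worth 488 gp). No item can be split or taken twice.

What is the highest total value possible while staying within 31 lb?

2334

The ratio heuristic lands on crystal orb + carved horn + amber amulet + silver idol + bronze mirror + ornate helm (2170) but leaves 3 lb idle.
Replace crystal orb and amber amulet with jeweled dagger: the trade gains 164 net, giving 2334 at 31 lb.
Next best is silk tapestry + amber amulet + silver idol + bronze mirror + ornate helm at 2273 (31 lb) — short by 61.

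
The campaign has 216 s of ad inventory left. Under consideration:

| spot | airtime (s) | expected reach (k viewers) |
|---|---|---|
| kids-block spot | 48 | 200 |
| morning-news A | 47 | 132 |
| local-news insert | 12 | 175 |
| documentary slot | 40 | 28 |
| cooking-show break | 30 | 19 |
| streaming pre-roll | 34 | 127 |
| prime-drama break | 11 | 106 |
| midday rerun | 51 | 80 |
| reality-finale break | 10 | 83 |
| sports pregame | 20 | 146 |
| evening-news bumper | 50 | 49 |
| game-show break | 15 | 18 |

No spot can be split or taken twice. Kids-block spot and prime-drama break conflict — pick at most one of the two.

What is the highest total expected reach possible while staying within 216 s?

Kids-block spot + morning-news A + local-news insert + cooking-show break + streaming pre-roll + reality-finale break + sports pregame + game-show break uses 216 of the 216 s and totals 900.
That's the maximum — no feasible swap from here does better than 900.

900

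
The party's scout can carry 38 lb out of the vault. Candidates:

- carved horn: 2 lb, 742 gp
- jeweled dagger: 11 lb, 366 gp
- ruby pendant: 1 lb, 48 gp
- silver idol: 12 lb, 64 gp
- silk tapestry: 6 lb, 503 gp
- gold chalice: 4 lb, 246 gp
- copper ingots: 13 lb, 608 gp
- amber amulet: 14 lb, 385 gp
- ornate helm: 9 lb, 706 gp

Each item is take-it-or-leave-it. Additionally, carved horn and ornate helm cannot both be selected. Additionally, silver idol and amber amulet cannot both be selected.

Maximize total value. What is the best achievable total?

Taking carved horn + jeweled dagger + ruby pendant + silk tapestry + gold chalice + copper ingots: 37 lb used, 2513 in value.
The spare 1 lb is too small for any remaining item, and no feasible exchange beats 2513.

2513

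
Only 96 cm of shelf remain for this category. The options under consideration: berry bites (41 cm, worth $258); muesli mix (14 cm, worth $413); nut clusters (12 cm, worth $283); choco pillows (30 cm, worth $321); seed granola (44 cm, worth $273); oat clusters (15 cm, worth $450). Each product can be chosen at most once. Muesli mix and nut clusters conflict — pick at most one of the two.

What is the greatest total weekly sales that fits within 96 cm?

1184

Ranking by ratio (weekly sales/cm): oat clusters 30.00, muesli mix 29.50, nut clusters 23.58, choco pillows 10.70.
Taking muesli mix + choco pillows + oat clusters: 59 cm used, 1184 in weekly sales.
Next best is muesli mix + seed granola + oat clusters at 1136 (73 cm) — short by 48.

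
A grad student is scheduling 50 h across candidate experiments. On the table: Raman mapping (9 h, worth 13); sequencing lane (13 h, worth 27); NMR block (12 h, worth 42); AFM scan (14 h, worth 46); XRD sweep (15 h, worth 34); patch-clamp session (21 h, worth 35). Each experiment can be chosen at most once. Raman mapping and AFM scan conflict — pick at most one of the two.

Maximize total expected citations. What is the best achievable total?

123

Taking NMR block + AFM scan + patch-clamp session: 47 h used, 123 in expected citations.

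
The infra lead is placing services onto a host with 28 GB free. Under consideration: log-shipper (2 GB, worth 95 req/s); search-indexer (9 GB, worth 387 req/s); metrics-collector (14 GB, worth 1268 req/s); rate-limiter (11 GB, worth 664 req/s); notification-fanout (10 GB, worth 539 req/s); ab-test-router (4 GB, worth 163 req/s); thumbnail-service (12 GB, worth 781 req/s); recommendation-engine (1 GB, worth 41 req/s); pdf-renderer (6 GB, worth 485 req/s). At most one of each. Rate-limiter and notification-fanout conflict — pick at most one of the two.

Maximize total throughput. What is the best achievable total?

2144

Density check — metrics-collector 90.57, pdf-renderer 80.83, thumbnail-service 65.08, rate-limiter 60.36 are the best per GB.
A density-first pass picks log-shipper + metrics-collector + ab-test-router + recommendation-engine + pdf-renderer — 2052 at 27 GB.
Dropping ab-test-router and recommendation-engine and pdf-renderer frees 11 GB; slotting in thumbnail-service (12 GB) lifts the total to 2144 at 28 GB.
Next best is metrics-collector + thumbnail-service + recommendation-engine at 2090 (27 GB) — short by 54.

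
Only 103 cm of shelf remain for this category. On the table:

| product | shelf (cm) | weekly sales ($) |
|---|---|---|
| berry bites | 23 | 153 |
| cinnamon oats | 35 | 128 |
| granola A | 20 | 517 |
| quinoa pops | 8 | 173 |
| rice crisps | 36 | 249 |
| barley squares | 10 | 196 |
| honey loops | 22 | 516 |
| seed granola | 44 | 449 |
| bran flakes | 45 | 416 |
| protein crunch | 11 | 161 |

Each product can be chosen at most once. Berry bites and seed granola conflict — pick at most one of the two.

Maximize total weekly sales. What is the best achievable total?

Berry bites + granola A + quinoa pops + barley squares + honey loops + protein crunch uses 94 of the 103 cm and totals 1716.
An exhaustive check of the 1024 subsets confirms 1716.

1716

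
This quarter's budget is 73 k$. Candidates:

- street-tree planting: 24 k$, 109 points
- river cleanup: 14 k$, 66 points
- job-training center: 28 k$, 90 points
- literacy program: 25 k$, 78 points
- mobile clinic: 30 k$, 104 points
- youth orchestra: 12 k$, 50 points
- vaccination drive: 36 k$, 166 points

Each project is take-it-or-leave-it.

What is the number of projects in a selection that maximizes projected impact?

The maximum projected impact within 73 k$ is 325.
street-tree planting + youth orchestra + vaccination drive hits 325 at 72 k$.
All optima have 3 projects.

3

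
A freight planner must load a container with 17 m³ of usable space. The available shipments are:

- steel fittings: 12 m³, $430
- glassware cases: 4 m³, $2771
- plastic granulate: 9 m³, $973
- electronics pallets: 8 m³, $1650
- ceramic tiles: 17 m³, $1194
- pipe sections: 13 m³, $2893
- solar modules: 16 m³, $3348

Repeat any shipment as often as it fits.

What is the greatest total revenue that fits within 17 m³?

Density check — glassware cases 692.75, pipe sections 222.54, solar modules 209.25, electronics pallets 206.25 are the best per m³.
Best packing: 4×glassware cases — 16 m³, 11084 total.

11084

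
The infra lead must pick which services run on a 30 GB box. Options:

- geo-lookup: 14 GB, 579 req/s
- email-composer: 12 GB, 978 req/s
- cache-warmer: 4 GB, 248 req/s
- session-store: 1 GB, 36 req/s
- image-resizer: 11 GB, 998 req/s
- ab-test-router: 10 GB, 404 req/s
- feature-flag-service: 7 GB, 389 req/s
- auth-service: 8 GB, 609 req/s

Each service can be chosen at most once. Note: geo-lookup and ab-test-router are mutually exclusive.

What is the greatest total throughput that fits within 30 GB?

A density-first pass picks email-composer + cache-warmer + session-store + image-resizer — 2260 at 28 GB.
Dropping cache-warmer and session-store frees 5 GB; slotting in feature-flag-service (7 GB) lifts the total to 2365 at 30 GB.

2365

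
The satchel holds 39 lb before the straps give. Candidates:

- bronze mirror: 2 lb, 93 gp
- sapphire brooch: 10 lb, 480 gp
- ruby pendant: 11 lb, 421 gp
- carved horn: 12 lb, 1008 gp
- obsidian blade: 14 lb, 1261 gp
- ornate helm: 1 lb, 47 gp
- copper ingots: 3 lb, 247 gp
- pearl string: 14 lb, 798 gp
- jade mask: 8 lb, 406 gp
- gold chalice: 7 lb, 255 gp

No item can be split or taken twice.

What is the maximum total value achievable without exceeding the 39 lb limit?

3015

A density-first pass picks carved horn + obsidian blade + ornate helm + copper ingots + jade mask — 2969 at 38 lb.
Dropping ornate helm frees 1 lb; slotting in bronze mirror (2 lb) lifts the total to 3015 at 39 lb.
That's the maximum — no swap from here does better than 3015.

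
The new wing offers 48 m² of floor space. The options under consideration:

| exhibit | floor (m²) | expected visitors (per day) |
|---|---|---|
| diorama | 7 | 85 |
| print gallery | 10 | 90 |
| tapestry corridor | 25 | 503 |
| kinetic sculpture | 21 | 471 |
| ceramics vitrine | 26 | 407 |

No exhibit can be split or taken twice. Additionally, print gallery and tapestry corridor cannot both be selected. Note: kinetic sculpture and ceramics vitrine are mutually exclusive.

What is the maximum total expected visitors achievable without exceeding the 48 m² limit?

Best packing: tapestry corridor + kinetic sculpture — 46 m², 974 total.
Next best is diorama + print gallery + kinetic sculpture at 646 (38 m²) — short by 328.

974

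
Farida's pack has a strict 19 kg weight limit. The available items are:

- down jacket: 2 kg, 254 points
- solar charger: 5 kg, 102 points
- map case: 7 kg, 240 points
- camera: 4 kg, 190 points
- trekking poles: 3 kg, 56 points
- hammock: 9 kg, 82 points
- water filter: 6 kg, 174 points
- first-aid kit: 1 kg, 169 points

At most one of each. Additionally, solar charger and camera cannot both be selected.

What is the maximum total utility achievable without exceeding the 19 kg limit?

909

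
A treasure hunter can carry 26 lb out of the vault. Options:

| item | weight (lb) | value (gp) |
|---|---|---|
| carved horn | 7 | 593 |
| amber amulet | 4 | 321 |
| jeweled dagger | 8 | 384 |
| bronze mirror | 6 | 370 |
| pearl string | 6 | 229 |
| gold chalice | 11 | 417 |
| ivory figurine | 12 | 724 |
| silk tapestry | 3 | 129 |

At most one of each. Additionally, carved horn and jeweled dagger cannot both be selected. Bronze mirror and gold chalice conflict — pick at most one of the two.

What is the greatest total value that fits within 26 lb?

1767

Density check — carved horn 84.71, amber amulet 80.25, bronze mirror 61.67, ivory figurine 60.33 are the best per lb.
Carved horn + amber amulet + ivory figurine + silk tapestry uses 26 of the 26 lb and totals 1767.
Runner-up carved horn + bronze mirror + ivory figurine tops out at 1687.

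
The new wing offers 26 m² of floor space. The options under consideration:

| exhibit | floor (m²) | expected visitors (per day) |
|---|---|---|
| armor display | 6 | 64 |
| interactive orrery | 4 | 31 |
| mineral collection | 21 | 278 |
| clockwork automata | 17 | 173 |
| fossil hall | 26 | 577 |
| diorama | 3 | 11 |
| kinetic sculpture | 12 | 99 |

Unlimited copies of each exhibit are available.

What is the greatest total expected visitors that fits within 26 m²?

577

Taking fossil hall: 26 m² used, 577 in expected visitors.
That's the maximum — no swap from here does better than 577.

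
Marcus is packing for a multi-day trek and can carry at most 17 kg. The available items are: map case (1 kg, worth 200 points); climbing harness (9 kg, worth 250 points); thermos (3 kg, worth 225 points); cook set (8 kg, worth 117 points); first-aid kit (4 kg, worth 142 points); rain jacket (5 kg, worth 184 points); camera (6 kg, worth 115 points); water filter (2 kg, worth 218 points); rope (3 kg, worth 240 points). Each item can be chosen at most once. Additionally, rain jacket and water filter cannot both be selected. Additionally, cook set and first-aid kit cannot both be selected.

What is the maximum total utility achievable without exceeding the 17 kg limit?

1025

Best packing: map case + thermos + first-aid kit + water filter + rope — 13 kg, 1025 total.
Next best is map case + thermos + cook set + water filter + rope at 1000 (17 kg) — short by 25.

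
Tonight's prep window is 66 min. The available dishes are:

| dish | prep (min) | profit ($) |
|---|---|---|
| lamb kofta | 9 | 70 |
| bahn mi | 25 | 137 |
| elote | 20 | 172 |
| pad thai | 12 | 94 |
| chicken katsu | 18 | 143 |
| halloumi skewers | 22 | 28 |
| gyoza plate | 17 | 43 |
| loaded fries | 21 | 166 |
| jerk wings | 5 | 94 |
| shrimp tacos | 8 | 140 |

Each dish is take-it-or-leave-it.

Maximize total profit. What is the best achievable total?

666

Density check — jerk wings 18.80, shrimp tacos 17.50, elote 8.60 are the best per min.
Greedy by ratio would take elote + pad thai + chicken katsu + jerk wings + shrimp tacos: 63 min used, total 643.
The 18 min tied up in chicken katsu is better spent on loaded fries — total rises to 666 (66 min).
Runner-up elote + pad thai + chicken katsu + jerk wings + shrimp tacos tops out at 643.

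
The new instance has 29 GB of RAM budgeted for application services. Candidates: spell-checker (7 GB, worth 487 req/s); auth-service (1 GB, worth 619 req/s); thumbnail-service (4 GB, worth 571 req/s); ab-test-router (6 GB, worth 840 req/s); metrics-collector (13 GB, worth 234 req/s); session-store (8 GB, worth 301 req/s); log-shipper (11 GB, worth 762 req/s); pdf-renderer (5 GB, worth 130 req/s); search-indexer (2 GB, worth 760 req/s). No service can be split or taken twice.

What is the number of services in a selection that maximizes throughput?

6

The maximum throughput within 29 GB is 3682.
auth-service + thumbnail-service + ab-test-router + log-shipper + pdf-renderer + search-indexer hits 3682 at 29 GB.
Any selection reaching 3682 contains exactly 6 services.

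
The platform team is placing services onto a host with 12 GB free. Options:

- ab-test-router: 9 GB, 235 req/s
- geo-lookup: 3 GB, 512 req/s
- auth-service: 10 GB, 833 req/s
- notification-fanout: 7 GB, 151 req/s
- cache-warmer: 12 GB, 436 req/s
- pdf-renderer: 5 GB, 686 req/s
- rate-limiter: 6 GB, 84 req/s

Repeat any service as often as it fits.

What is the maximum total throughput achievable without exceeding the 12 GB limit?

By throughput per GB: geo-lookup 170.67, pdf-renderer 137.20, auth-service 83.30 lead.
The ratio ordering already packs tightly: 4×geo-lookup, 12 GB, 2048.

2048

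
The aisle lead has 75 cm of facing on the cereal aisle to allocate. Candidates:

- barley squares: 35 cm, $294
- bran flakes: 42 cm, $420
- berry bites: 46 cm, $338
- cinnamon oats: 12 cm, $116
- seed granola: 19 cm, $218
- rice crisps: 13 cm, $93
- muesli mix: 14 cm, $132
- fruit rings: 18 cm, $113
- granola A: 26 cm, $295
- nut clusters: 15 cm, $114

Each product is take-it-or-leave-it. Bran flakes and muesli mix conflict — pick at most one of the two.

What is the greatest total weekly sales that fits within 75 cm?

761

Best packing: cinnamon oats + seed granola + muesli mix + granola A — 71 cm, 761 total.
The spare 4 cm is too small for any remaining product, and no feasible exchange beats 761.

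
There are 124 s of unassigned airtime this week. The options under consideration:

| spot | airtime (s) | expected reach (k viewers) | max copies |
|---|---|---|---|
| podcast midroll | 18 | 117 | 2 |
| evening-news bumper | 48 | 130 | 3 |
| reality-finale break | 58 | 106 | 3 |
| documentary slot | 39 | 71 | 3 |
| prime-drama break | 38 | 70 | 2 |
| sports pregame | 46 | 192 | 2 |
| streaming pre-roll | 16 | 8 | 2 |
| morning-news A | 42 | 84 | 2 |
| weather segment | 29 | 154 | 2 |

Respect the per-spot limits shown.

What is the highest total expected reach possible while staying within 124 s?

By expected reach per s: podcast midroll 6.50, weather segment 5.31, sports pregame 4.17, evening-news bumper 2.71 lead.
Filling by ratio: 2×podcast midroll + streaming pre-roll + 2×weather segment for 550, with 14 s left unused.
Replace podcast midroll and streaming pre-roll with sports pregame: the trade gains 67 net, giving 617 at 122 s.

617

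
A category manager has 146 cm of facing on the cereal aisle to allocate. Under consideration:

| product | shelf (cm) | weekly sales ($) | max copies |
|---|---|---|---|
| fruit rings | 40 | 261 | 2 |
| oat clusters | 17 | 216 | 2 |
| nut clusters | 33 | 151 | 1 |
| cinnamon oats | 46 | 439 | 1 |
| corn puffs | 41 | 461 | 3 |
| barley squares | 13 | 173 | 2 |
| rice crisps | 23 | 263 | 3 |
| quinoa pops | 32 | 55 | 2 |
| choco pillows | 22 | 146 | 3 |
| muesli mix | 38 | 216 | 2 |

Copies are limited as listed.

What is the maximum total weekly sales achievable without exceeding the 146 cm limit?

The ratio heuristic lands on 2×oat clusters + 2×barley squares + 3×rice crisps (1567) but leaves 17 cm idle.
The 69 cm tied up in 3×rice crisps is better spent on 2×corn puffs — total rises to 1700 (142 cm).
Every other selection either busts 146 cm or exceeds an availability limit or fails to beat 1700.

1700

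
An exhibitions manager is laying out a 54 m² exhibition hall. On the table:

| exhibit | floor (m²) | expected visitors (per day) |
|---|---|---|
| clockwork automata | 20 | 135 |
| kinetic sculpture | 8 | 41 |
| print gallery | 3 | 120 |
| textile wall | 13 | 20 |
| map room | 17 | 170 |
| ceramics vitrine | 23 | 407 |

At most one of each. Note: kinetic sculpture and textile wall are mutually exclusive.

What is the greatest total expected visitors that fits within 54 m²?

Kinetic sculpture + print gallery + map room + ceramics vitrine uses 51 of the 54 m² and totals 738.

738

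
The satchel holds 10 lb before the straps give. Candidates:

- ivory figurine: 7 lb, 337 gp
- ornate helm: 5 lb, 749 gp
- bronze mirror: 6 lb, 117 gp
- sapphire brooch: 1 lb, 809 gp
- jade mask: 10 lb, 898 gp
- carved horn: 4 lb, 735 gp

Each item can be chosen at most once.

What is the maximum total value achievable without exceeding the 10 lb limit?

2293

Best packing: ornate helm + sapphire brooch + carved horn — 10 lb, 2293 total.
Every other selection either busts 10 lb or fails to beat 2293.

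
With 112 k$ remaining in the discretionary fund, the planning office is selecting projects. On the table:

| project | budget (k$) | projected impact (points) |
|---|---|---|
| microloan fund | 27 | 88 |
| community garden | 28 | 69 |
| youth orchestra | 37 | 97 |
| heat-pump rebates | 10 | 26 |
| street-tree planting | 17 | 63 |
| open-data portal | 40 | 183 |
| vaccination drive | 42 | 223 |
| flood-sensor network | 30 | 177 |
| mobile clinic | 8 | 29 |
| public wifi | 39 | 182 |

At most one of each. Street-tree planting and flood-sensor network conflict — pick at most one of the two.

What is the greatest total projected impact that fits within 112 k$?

583

Greedy by ratio would take vaccination drive + flood-sensor network + public wifi: 111 k$ used, total 582.
Dropping public wifi frees 39 k$; slotting in open-data portal (40 k$) lifts the total to 583 at 112 k$.
That's the maximum — no feasible swap from here does better than 583.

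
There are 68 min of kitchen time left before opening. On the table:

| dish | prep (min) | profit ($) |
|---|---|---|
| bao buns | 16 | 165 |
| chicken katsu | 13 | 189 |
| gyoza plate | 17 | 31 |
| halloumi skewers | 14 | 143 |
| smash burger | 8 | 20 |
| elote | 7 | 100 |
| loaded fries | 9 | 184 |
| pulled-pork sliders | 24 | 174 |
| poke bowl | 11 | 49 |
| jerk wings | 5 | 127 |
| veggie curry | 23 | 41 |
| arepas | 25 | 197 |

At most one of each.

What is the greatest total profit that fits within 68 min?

Bao buns + chicken katsu + halloumi skewers + elote + loaded fries + jerk wings uses 64 of the 68 min and totals 908.
The closest alternative, bao buns + chicken katsu + loaded fries + jerk wings + arepas, reaches only 862.

908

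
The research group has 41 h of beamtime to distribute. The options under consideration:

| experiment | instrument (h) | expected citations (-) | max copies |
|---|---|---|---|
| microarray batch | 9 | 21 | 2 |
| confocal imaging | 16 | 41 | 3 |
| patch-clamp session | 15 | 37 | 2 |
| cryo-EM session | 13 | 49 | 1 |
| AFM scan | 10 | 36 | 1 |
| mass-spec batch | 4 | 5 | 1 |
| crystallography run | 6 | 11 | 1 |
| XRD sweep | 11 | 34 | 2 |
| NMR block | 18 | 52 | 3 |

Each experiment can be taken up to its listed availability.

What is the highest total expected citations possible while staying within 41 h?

137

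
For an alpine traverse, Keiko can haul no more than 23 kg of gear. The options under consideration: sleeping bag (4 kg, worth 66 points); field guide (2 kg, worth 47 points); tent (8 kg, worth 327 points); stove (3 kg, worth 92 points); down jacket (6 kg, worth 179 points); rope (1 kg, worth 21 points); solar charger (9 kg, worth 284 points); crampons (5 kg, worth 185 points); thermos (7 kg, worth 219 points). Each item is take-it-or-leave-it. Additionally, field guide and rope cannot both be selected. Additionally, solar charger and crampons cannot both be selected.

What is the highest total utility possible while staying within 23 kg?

823

Best packing: tent + stove + crampons + thermos — 23 kg, 823 total.
Runner-up tent + stove + down jacket + rope + crampons tops out at 804.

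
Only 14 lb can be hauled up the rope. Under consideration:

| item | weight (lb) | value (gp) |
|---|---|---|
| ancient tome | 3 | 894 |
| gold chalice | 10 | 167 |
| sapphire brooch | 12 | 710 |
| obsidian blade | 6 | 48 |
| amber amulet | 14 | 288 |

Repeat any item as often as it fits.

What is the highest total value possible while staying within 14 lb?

Best packing: 4×ancient tome — 12 lb, 3576 total.
That's the maximum — no swap from here does better than 3576.

3576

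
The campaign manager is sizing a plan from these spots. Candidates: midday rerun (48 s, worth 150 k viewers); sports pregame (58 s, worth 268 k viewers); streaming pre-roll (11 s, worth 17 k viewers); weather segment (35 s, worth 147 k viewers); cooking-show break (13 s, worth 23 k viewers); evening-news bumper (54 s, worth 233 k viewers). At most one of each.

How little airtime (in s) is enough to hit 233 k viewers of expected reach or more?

Minimise s subject to total expected reach ≥ 233.
Taking evening-news bumper gives 233 (≥ 233) for 54 s.
Any bundle with less than 54 s falls short of 233.

54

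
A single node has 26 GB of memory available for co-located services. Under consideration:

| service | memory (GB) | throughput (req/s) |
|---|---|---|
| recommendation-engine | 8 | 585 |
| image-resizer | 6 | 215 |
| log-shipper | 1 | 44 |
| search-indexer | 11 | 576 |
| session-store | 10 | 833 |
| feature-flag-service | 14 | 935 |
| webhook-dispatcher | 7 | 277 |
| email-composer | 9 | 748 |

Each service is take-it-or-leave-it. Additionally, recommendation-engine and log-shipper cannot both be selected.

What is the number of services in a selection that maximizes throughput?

3

Best achievable throughput is 1858.
For example session-store + webhook-dispatcher + email-composer achieves it, using 26 GB.
Every optimal selection uses 3 services.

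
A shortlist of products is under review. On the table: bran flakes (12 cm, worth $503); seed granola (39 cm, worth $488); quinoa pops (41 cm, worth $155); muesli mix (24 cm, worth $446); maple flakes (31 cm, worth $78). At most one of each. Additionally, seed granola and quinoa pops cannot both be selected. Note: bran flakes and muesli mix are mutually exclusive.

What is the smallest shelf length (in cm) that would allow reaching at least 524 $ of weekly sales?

Minimise cm subject to total weekly sales ≥ 524.
bran flakes + maple flakes: 581 weekly sales at 43 cm.
Below 43 cm the best achievable stays under 524.

43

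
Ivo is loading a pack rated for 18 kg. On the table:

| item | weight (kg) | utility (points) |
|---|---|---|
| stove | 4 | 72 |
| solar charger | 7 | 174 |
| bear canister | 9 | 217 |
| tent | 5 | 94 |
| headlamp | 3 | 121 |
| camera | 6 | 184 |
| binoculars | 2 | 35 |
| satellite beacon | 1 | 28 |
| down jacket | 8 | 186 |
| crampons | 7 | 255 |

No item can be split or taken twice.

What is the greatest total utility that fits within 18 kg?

595

Ranking by ratio (utility/kg): headlamp 40.33, crampons 36.43, camera 30.67.
Filling by ratio: headlamp + camera + satellite beacon + crampons for 588, with 1 kg left unused.
Dropping satellite beacon frees 1 kg; slotting in binoculars (2 kg) lifts the total to 595 at 18 kg.
Runner-up headlamp + camera + satellite beacon + crampons tops out at 588.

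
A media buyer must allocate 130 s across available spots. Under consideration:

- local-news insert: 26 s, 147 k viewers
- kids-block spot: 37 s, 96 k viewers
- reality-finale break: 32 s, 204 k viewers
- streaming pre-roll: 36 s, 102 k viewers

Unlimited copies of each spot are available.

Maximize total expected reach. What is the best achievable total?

Density check — reality-finale break 6.38, local-news insert 5.65, streaming pre-roll 2.83 are the best per s.
The ratio ordering already packs tightly: 4×reality-finale break, 128 s, 816.
Every other selection either busts 130 s or fails to beat 816.

816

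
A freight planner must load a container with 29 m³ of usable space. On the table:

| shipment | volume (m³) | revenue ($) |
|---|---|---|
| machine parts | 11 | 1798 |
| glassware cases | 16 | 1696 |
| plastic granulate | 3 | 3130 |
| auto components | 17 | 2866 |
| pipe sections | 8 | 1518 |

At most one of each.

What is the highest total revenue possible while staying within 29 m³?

7514

By revenue per m³: plastic granulate 1043.33, pipe sections 189.75, auto components 168.59, machine parts 163.45 lead.
Best packing: plastic granulate + auto components + pipe sections — 28 m³, 7514 total.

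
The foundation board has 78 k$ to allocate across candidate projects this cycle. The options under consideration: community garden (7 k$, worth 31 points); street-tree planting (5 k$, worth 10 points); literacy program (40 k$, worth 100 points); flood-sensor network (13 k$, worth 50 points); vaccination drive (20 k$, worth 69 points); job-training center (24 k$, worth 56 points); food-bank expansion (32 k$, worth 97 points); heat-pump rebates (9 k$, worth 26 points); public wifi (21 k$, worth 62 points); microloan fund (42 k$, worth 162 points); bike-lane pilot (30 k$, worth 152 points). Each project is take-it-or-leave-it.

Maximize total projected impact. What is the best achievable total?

A density-first pass picks community garden + street-tree planting + flood-sensor network + vaccination drive + bike-lane pilot — 312 at 75 k$.
The 40 k$ tied up in community garden and flood-sensor network and vaccination drive is better spent on microloan fund — total rises to 324 (77 k$).

324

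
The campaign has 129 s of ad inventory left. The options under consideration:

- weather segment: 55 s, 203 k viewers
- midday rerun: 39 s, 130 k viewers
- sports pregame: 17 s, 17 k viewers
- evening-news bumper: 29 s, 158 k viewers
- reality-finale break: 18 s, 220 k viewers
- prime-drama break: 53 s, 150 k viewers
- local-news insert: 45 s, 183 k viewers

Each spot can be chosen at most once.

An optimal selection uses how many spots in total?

3

The maximum expected reach within 129 s is 606.
One optimal bundle: weather segment + reality-finale break + local-news insert (118 s).
Any selection reaching 606 contains exactly 3 spots.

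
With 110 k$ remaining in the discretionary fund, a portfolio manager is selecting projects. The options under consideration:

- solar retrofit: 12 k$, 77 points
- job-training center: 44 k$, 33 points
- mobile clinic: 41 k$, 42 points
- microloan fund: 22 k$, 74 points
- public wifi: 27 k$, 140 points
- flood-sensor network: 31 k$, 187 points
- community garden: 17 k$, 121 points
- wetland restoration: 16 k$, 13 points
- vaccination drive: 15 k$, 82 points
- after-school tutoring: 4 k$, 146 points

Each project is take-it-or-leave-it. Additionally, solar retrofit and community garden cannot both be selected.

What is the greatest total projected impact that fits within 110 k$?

Density check — after-school tutoring 36.50, community garden 7.12, solar retrofit 6.42 are the best per k$.
Taking public wifi + flood-sensor network + community garden + wetland restoration + vaccination drive + after-school tutoring: 110 k$ used, 689 in projected impact.
An exhaustive check of the 1024 subsets confirms 689.

689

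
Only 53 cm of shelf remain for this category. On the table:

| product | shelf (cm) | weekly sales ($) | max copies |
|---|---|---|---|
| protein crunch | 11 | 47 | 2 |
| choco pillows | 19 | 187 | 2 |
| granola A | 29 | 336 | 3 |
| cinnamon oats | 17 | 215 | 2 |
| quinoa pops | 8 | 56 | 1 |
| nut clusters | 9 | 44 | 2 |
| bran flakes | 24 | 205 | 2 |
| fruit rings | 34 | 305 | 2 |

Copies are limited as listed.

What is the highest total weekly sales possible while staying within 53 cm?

617

Taking choco pillows + 2×cinnamon oats: 53 cm used, 617 in weekly sales.
No other feasible combination exceeds 617.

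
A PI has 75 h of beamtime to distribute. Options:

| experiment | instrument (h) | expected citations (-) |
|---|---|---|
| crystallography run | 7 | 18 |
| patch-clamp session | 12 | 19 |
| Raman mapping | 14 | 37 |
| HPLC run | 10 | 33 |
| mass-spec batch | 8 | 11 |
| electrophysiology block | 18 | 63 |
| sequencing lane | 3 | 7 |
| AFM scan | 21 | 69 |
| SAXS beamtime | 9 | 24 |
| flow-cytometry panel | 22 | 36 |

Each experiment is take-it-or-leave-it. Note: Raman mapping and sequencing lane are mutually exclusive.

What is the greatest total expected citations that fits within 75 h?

Taking Raman mapping + HPLC run + electrophysiology block + AFM scan + SAXS beamtime: 72 h used, 226 in expected citations.

226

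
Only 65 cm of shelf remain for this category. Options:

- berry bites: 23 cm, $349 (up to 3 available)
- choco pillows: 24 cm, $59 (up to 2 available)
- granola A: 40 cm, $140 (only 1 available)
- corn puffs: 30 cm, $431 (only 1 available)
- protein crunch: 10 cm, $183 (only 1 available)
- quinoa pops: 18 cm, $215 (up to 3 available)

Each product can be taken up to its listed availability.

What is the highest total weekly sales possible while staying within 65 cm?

963

A density-first pass picks 2×berry bites + protein crunch — 881 at 56 cm.
Replace berry bites with corn puffs: the trade gains 82 net, giving 963 at 63 cm.
Every other selection either busts 65 cm or exceeds an availability limit or fails to beat 963.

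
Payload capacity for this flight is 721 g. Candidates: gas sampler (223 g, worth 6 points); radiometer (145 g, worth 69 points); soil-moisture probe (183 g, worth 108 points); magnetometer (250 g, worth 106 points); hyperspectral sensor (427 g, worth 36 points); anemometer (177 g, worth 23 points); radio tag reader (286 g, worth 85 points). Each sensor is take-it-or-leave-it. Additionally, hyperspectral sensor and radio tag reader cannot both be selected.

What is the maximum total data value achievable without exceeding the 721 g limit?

Ranking by ratio (data value/g): soil-moisture probe 0.59, radiometer 0.48, magnetometer 0.42, radio tag reader 0.30.
The ratio heuristic lands on radiometer + soil-moisture probe + magnetometer (283) but leaves 143 g idle.
The 145 g tied up in radiometer is better spent on radio tag reader — total rises to 299 (719 g).
The closest alternative, radiometer + soil-moisture probe + magnetometer, reaches only 283.

299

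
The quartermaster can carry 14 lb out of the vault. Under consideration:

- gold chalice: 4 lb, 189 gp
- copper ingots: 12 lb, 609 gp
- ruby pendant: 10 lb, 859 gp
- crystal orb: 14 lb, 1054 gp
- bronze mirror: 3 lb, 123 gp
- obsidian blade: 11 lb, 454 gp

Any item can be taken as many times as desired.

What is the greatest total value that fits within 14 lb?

Ranking by ratio (value/lb): ruby pendant 85.90, crystal orb 75.29, copper ingots 50.75, gold chalice 47.25.
A density-first pass picks gold chalice + ruby pendant — 1048 at 14 lb.
The 14 lb tied up in gold chalice and ruby pendant is better spent on crystal orb — total rises to 1054 (14 lb).

1054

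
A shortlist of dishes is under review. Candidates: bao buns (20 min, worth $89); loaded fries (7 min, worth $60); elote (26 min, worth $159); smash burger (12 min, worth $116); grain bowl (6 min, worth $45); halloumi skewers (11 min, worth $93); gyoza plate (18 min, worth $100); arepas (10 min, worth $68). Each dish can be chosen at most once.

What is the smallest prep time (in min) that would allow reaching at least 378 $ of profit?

Minimise min subject to total profit ≥ 378.
loaded fries + smash burger + grain bowl + halloumi skewers + arepas reaches 382 using 46 min.
Below 46 min the best achievable stays under 378.

46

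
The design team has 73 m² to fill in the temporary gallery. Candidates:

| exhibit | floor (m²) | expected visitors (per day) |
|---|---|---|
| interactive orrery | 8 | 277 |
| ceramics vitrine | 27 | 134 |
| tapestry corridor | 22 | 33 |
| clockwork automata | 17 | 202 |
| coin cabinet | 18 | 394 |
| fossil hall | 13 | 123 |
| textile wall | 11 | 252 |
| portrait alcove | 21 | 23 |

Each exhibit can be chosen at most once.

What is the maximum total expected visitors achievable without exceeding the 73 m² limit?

Best packing: interactive orrery + clockwork automata + coin cabinet + fossil hall + textile wall — 67 m², 1248 total.

1248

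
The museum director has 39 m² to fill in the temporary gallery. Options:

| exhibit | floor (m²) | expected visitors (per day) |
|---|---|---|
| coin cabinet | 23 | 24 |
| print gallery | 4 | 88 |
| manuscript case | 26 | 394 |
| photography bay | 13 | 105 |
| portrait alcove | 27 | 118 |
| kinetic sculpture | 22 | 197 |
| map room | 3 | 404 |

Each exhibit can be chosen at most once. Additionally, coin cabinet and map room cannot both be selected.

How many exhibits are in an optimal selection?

3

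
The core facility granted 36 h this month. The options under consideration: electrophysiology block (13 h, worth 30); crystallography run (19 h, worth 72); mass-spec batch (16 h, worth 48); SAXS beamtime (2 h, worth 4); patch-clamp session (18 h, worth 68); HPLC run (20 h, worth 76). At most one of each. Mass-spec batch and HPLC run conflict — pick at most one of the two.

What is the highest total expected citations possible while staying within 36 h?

Best packing: crystallography run + mass-spec batch — 35 h, 120 total.

120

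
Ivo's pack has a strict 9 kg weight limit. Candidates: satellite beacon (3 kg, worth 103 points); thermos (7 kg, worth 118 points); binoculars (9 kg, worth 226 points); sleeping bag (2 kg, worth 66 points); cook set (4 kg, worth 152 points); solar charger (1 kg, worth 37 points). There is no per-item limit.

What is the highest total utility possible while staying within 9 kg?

341

By utility per kg: cook set 38.00, solar charger 37.00, satellite beacon 34.33, sleeping bag 33.00 lead.
The ratio ordering already packs tightly: 2×cook set + solar charger, 9 kg, 341.
No other feasible combination exceeds 341.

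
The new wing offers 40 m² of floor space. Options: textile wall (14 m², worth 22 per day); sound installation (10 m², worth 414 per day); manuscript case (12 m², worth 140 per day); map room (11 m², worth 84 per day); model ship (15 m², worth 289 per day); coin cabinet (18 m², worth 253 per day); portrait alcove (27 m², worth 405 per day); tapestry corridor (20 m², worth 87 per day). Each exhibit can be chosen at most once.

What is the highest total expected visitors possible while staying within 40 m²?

By expected visitors per m²: sound installation 41.40, model ship 19.27, portrait alcove 15.00, coin cabinet 14.06 lead.
Sound installation + manuscript case + model ship uses 37 of the 40 m² and totals 843.
Runner-up sound installation + portrait alcove tops out at 819.

843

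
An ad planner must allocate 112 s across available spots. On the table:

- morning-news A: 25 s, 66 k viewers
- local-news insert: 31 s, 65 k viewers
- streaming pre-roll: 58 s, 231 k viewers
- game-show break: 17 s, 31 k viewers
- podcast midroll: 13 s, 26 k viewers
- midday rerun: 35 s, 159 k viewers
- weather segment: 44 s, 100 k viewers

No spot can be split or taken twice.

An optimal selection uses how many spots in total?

3

Optimal total is 421.
streaming pre-roll + game-show break + midday rerun hits 421 at 110 s.
Any selection reaching 421 contains exactly 3 spots.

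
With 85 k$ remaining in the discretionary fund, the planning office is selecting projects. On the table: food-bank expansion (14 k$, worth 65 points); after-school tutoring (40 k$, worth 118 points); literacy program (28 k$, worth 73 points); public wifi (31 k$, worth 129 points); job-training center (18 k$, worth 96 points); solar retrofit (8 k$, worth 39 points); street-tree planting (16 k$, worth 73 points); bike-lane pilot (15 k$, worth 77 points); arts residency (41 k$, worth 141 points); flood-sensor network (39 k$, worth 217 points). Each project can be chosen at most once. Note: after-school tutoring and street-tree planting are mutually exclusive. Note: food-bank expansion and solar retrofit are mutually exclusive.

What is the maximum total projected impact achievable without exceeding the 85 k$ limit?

432

A density-first pass picks job-training center + solar retrofit + bike-lane pilot + flood-sensor network — 429 at 80 k$.
Dropping job-training center and solar retrofit frees 26 k$; slotting in food-bank expansion + street-tree planting (30 k$) lifts the total to 432 at 84 k$.
Runner-up job-training center + solar retrofit + bike-lane pilot + flood-sensor network tops out at 429.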